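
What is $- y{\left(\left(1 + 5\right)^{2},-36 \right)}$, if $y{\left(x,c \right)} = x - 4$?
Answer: $-32$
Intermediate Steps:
$y{\left(x,c \right)} = -4 + x$
$- y{\left(\left(1 + 5\right)^{2},-36 \right)} = - (-4 + \left(1 + 5\right)^{2}) = - (-4 + 6^{2}) = - (-4 + 36) = \left(-1\right) 32 = -32$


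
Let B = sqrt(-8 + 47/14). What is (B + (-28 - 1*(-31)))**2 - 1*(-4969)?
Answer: 69627/14 + 3*I*sqrt(910)/7 ≈ 4973.4 + 12.928*I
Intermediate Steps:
B = I*sqrt(910)/14 (B = sqrt(-8 + 47*(1/14)) = sqrt(-8 + 47/14) = sqrt(-65/14) = I*sqrt(910)/14 ≈ 2.1547*I)
(B + (-28 - 1*(-31)))**2 - 1*(-4969) = (I*sqrt(910)/14 + (-28 - 1*(-31)))**2 - 1*(-4969) = (I*sqrt(910)/14 + (-28 + 31))**2 + 4969 = (I*sqrt(910)/14 + 3)**2 + 4969 = (3 + I*sqrt(910)/14)**2 + 4969 = 4969 + (3 + I*sqrt(910)/14)**2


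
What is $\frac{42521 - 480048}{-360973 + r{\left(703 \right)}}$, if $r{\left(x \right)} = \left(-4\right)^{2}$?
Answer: $\frac{437527}{360957} \approx 1.2121$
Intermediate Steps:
$r{\left(x \right)} = 16$
$\frac{42521 - 480048}{-360973 + r{\left(703 \right)}} = \frac{42521 - 480048}{-360973 + 16} = - \frac{437527}{-360957} = \left(-437527\right) \left(- \frac{1}{360957}\right) = \frac{437527}{360957}$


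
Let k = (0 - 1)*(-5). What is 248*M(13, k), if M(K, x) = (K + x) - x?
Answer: 3224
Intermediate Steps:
k = 5 (k = -1*(-5) = 5)
M(K, x) = K
248*M(13, k) = 248*13 = 3224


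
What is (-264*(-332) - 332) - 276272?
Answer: -188956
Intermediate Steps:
(-264*(-332) - 332) - 276272 = (87648 - 332) - 276272 = 87316 - 276272 = -188956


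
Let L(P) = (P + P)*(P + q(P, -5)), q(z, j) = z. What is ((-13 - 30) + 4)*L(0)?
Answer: 0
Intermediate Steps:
L(P) = 4*P² (L(P) = (P + P)*(P + P) = (2*P)*(2*P) = 4*P²)
((-13 - 30) + 4)*L(0) = ((-13 - 30) + 4)*(4*0²) = (-43 + 4)*(4*0) = -39*0 = 0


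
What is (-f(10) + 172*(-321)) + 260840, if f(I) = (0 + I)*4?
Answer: 205588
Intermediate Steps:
f(I) = 4*I (f(I) = I*4 = 4*I)
(-f(10) + 172*(-321)) + 260840 = (-4*10 + 172*(-321)) + 260840 = (-1*40 - 55212) + 260840 = (-40 - 55212) + 260840 = -55252 + 260840 = 205588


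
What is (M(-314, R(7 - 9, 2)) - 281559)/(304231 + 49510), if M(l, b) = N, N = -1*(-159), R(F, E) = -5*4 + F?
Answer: -281400/353741 ≈ -0.79550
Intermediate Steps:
R(F, E) = -20 + F
N = 159
M(l, b) = 159
(M(-314, R(7 - 9, 2)) - 281559)/(304231 + 49510) = (159 - 281559)/(304231 + 49510) = -281400/353741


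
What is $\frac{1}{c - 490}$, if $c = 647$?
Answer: $\frac{1}{157} \approx 0.0063694$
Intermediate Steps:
$\frac{1}{c - 490} = \frac{1}{647 - 490} = \frac{1}{157}$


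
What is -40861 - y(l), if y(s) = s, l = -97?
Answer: -40764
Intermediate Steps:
-40861 - y(l) = -40861 - 1*(-97) = -40861 + 97 = -40764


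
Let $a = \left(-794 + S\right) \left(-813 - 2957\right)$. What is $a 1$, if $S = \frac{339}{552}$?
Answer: $\frac{275177955}{92} \approx 2.9911 \cdot 10^{6}$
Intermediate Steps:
$S = \frac{113}{184}$ ($S = 339 \cdot \frac{1}{552} = \frac{113}{184} \approx 0.61413$)
$a = \frac{275177955}{92}$ ($a = \left(-794 + \frac{113}{184}\right) \left(-813 - 2957\right) = \left(- \frac{145983}{184}\right) \left(-3770\right) = \frac{275177955}{92} \approx 2.9911 \cdot 10^{6}$)
$a 1 = \frac{275177955}{92} \cdot 1 = \frac{275177955}{92}$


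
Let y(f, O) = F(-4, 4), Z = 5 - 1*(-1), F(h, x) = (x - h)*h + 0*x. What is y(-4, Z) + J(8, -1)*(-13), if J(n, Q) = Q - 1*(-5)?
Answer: -84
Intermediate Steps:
J(n, Q) = 5 + Q (J(n, Q) = Q + 5 = 5 + Q)
F(h, x) = h*(x - h) (F(h, x) = h*(x - h) + 0 = h*(x - h))
Z = 6 (Z = 5 + 1 = 6)
y(f, O) = -32 (y(f, O) = -4*(4 - 1*(-4)) = -4*(4 + 4) = -4*8 = -32)
y(-4, Z) + J(8, -1)*(-13) = -32 + (5 - 1)*(-13) = -32 + 4*(-13) = -32 - 52 = -84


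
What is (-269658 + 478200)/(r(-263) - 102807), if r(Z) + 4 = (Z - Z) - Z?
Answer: -104271/51274 ≈ -2.0336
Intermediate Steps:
r(Z) = -4 - Z (r(Z) = -4 + ((Z - Z) - Z) = -4 + (0 - Z) = -4 - Z)
(-269658 + 478200)/(r(-263) - 102807) = (-269658 + 478200)/((-4 - 1*(-263)) - 102807) = 208542/((-4 + 263) - 102807) = 208542/(259 - 102807) = 208542/(-102548) = 208542*(-1/102548) = -104271/51274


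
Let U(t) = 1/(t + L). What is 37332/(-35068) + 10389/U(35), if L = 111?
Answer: 13297723665/8767 ≈ 1.5168e+6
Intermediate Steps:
U(t) = 1/(111 + t) (U(t) = 1/(t + 111) = 1/(111 + t))
37332/(-35068) + 10389/U(35) = 37332/(-35068) + 10389/(1/(111 + 35)) = 37332*(-1/35068) + 10389/(1/146) = -9333/8767 + 10389/(1/146) = -9333/8767 + 10389*146 = -9333/8767 + 1516794 = 13297723665/8767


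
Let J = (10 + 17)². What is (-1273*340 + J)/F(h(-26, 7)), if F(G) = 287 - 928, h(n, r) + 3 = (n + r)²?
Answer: 432091/641 ≈ 674.09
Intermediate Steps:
J = 729 (J = 27² = 729)
h(n, r) = -3 + (n + r)²
F(G) = -641
(-1273*340 + J)/F(h(-26, 7)) = (-1273*340 + 729)/(-641) = (-432820 + 729)*(-1/641) = -432091*(-1/641) = 432091/641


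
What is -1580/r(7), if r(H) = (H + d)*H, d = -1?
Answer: -790/21 ≈ -37.619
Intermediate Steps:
r(H) = H*(-1 + H) (r(H) = (H - 1)*H = (-1 + H)*H = H*(-1 + H))
-1580/r(7) = -1580*1/(7*(-1 + 7)) = -1580/(7*6) = -1580/42 = -1580*1/42 = -790/21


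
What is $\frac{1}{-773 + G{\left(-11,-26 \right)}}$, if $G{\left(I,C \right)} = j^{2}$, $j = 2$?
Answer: $- \frac{1}{769} \approx -0.0013004$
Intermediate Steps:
$G{\left(I,C \right)} = 4$ ($G{\left(I,C \right)} = 2^{2} = 4$)
$\frac{1}{-773 + G{\left(-11,-26 \right)}} = \frac{1}{-773 + 4} = \frac{1}{-769} = - \frac{1}{769}$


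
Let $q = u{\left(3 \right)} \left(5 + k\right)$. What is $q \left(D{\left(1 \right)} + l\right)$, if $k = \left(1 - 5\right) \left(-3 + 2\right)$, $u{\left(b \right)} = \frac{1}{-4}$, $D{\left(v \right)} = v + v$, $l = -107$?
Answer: $\frac{945}{4} \approx 236.25$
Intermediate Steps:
$D{\left(v \right)} = 2 v$
$u{\left(b \right)} = - \frac{1}{4}$
$k = 4$ ($k = \left(-4\right) \left(-1\right) = 4$)
$q = - \frac{9}{4}$ ($q = - \frac{5 + 4}{4} = \left(- \frac{1}{4}\right) 9 = - \frac{9}{4} \approx -2.25$)
$q \left(D{\left(1 \right)} + l\right) = - \frac{9 \left(2 \cdot 1 - 107\right)}{4} = - \frac{9 \left(2 - 107\right)}{4} = \left(- \frac{9}{4}\right) \left(-105\right) = \frac{945}{4}$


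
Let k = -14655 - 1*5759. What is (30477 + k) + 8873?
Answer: 18936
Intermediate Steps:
k = -20414 (k = -14655 - 5759 = -20414)
(30477 + k) + 8873 = (30477 - 20414) + 8873 = 10063 + 8873 = 18936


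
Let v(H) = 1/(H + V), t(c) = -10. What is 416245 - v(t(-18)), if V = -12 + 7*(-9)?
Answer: 35380826/85 ≈ 4.1625e+5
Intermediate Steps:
V = -75 (V = -12 - 63 = -75)
v(H) = 1/(-75 + H) (v(H) = 1/(H - 75) = 1/(-75 + H))
416245 - v(t(-18)) = 416245 - 1/(-75 - 10) = 416245 - 1/(-85) = 416245 - 1*(-1/85) = 416245 + 1/85 = 35380826/85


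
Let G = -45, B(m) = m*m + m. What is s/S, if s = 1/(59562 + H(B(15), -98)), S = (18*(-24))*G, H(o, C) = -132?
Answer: 1/1155319200 ≈ 8.6556e-10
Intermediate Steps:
B(m) = m + m² (B(m) = m² + m = m + m²)
S = 19440 (S = (18*(-24))*(-45) = -432*(-45) = 19440)
s = 1/59430 (s = 1/(59562 - 132) = 1/59430 ≈ 1.6827e-5)
s/S = (1/59430)/19440 = (1/59430)*(1/19440) = 1/1155319200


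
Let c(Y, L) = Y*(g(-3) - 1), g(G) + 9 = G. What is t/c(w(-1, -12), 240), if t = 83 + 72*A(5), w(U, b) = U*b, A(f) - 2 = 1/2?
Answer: -263/156 ≈ -1.6859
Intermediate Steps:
g(G) = -9 + G
A(f) = 5/2 (A(f) = 2 + 1/2 = 2 + ½ = 5/2)
c(Y, L) = -13*Y (c(Y, L) = Y*((-9 - 3) - 1) = Y*(-12 - 1) = Y*(-13) = -13*Y)
t = 263 (t = 83 + 72*(5/2) = 83 + 180 = 263)
t/c(w(-1, -12), 240) = 263/((-(-13)*(-12))) = 263/((-13*12)) = 263/(-156) = 263*(-1/156) = -263/156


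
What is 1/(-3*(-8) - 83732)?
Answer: -1/83708 ≈ -1.1946e-5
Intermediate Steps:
1/(-3*(-8) - 83732) = 1/(24 - 83732) = 1/(-83708) = -1/83708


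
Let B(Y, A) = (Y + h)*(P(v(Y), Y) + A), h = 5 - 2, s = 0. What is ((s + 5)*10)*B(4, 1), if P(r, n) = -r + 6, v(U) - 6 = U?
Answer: -1050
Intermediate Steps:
v(U) = 6 + U
h = 3
P(r, n) = 6 - r
B(Y, A) = (3 + Y)*(A - Y) (B(Y, A) = (Y + 3)*((6 - (6 + Y)) + A) = (3 + Y)*((6 + (-6 - Y)) + A) = (3 + Y)*(-Y + A) = (3 + Y)*(A - Y))
((s + 5)*10)*B(4, 1) = ((0 + 5)*10)*(-1*4**2 - 3*4 + 3*1 + 1*4) = (5*10)*(-1*16 - 12 + 3 + 4) = 50*(-16 - 12 + 3 + 4) = 50*(-21) = -1050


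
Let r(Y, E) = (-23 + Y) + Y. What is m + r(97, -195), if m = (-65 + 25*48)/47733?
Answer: 8163478/47733 ≈ 171.02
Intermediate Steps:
r(Y, E) = -23 + 2*Y
m = 1135/47733 (m = (-65 + 1200)*(1/47733) = 1135*(1/47733) = 1135/47733 ≈ 0.023778)
m + r(97, -195) = 1135/47733 + (-23 + 2*97) = 1135/47733 + (-23 + 194) = 1135/47733 + 171 = 8163478/47733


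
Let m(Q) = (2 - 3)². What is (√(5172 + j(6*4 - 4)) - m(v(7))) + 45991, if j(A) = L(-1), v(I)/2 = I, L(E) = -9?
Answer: 45990 + √5163 ≈ 46062.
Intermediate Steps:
v(I) = 2*I
j(A) = -9
m(Q) = 1 (m(Q) = (-1)² = 1)
(√(5172 + j(6*4 - 4)) - m(v(7))) + 45991 = (√(5172 - 9) - 1*1) + 45991 = (√5163 - 1) + 45991 = (-1 + √5163) + 45991 = 45990 + √5163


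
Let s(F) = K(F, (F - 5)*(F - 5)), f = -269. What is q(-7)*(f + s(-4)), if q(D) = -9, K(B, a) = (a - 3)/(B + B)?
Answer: 10035/4 ≈ 2508.8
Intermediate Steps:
K(B, a) = (-3 + a)/(2*B) (K(B, a) = (-3 + a)/((2*B)) = (-3 + a)*(1/(2*B)) = (-3 + a)/(2*B))
s(F) = (-3 + (-5 + F)²)/(2*F) (s(F) = (-3 + (F - 5)*(F - 5))/(2*F) = (-3 + (-5 + F)*(-5 + F))/(2*F) = (-3 + (-5 + F)²)/(2*F))
q(-7)*(f + s(-4)) = -9*(-269 + (½)*(-3 + (-5 - 4)²)/(-4)) = -9*(-269 + (½)*(-¼)*(-3 + (-9)²)) = -9*(-269 + (½)*(-¼)*(-3 + 81)) = -9*(-269 + (½)*(-¼)*78) = -9*(-269 - 39/4) = -9*(-1115/4) = 10035/4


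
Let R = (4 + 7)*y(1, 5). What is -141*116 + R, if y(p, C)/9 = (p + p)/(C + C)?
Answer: -81681/5 ≈ -16336.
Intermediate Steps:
y(p, C) = 9*p/C (y(p, C) = 9*((p + p)/(C + C)) = 9*((2*p)/((2*C))) = 9*((2*p)*(1/(2*C))) = 9*(p/C) = 9*p/C)
R = 99/5 (R = (4 + 7)*(9*1/5) = 11*(9*1*(1/5)) = 11*(9/5) = 99/5 ≈ 19.800)
-141*116 + R = -141*116 + 99/5 = -16356 + 99/5 = -81681/5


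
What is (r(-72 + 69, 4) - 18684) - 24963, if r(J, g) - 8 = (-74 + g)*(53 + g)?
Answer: -47629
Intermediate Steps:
r(J, g) = 8 + (-74 + g)*(53 + g)
(r(-72 + 69, 4) - 18684) - 24963 = ((-3914 + 4² - 21*4) - 18684) - 24963 = ((-3914 + 16 - 84) - 18684) - 24963 = (-3982 - 18684) - 24963 = -22666 - 24963 = -47629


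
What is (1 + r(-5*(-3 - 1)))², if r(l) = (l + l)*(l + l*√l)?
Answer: 13441601 + 2563200*√5 ≈ 1.9173e+7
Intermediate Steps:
r(l) = 2*l*(l + l^(3/2)) (r(l) = (2*l)*(l + l^(3/2)) = 2*l*(l + l^(3/2)))
(1 + r(-5*(-3 - 1)))² = (1 + (2*(-5*(-3 - 1))² + 2*(-5*(-3 - 1))^(5/2)))² = (1 + (2*(-5*(-4))² + 2*(-5*(-4))^(5/2)))² = (1 + (2*20² + 2*20^(5/2)))² = (1 + (2*400 + 2*(800*√5)))² = (1 + (800 + 1600*√5))² = (801 + 1600*√5)²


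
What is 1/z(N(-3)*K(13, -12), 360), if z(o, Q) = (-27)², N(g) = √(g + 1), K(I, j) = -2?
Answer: 1/729 ≈ 0.0013717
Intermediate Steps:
N(g) = √(1 + g)
z(o, Q) = 729
1/z(N(-3)*K(13, -12), 360) = 1/729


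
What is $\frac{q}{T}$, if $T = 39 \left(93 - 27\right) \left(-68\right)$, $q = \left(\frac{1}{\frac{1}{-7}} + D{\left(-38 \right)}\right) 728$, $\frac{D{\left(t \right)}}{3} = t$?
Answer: $\frac{77}{153} \approx 0.50327$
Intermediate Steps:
$D{\left(t \right)} = 3 t$
$q = -88088$ ($q = \left(\frac{1}{\frac{1}{-7}} + 3 \left(-38\right)\right) 728 = \left(\frac{1}{- \frac{1}{7}} - 114\right) 728 = \left(-7 - 114\right) 728 = \left(-121\right) 728 = -88088$)
$T = -175032$ ($T = 39 \cdot 66 \left(-68\right) = 2574 \left(-68\right) = -175032$)
$\frac{q}{T} = - \frac{88088}{-175032} = \left(-88088\right) \left(- \frac{1}{175032}\right) = \frac{77}{153}$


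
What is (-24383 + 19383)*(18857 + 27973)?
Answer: -234150000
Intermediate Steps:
(-24383 + 19383)*(18857 + 27973) = -5000*46830 = -234150000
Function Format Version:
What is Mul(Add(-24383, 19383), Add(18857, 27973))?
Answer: -234150000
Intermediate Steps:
Mul(Add(-24383, 19383), Add(18857, 27973)) = Mul(-5000, 46830) = -234150000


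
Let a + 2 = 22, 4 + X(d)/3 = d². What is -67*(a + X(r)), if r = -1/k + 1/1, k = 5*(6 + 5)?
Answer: -2207516/3025 ≈ -729.76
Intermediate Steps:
k = 55 (k = 5*11 = 55)
r = 54/55 (r = -1/55 + 1/1 = -1*1/55 + 1*1 = -1/55 + 1 = 54/55 ≈ 0.98182)
X(d) = -12 + 3*d²
a = 20 (a = -2 + 22 = 20)
-67*(a + X(r)) = -67*(20 + (-12 + 3*(54/55)²)) = -67*(20 + (-12 + 3*(2916/3025))) = -67*(20 + (-12 + 8748/3025)) = -67*(20 - 27552/3025) = -67*32948/3025 = -2207516/3025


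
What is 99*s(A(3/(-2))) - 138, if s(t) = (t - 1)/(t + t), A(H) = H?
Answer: -111/2 ≈ -55.500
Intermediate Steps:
s(t) = (-1 + t)/(2*t) (s(t) = (-1 + t)/((2*t)) = (-1 + t)*(1/(2*t)) = (-1 + t)/(2*t))
99*s(A(3/(-2))) - 138 = 99*((-1 + 3/(-2))/(2*((3/(-2))))) - 138 = 99*((-1 + 3*(-½))/(2*((3*(-½))))) - 138 = 99*((-1 - 3/2)/(2*(-3/2))) - 138 = 99*((½)*(-⅔)*(-5/2)) - 138 = 99*(⅚) - 138 = 165/2 - 138 = -111/2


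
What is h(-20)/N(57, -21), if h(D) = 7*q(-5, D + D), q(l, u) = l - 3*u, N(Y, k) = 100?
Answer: 161/20 ≈ 8.0500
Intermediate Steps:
h(D) = -35 - 42*D (h(D) = 7*(-5 - 3*(D + D)) = 7*(-5 - 6*D) = -35 - 42*D)
h(-20)/N(57, -21) = (-35 - 42*(-20))/100 = (-35 + 840)*(1/100) = 805*(1/100) = 161/20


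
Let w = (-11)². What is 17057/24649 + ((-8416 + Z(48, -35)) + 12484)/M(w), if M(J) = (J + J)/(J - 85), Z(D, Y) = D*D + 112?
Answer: 2878897985/2982529 ≈ 965.25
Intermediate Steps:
w = 121
Z(D, Y) = 112 + D² (Z(D, Y) = D² + 112 = 112 + D²)
M(J) = 2*J/(-85 + J) (M(J) = (2*J)/(-85 + J) = 2*J/(-85 + J))
17057/24649 + ((-8416 + Z(48, -35)) + 12484)/M(w) = 17057/24649 + ((-8416 + (112 + 48²)) + 12484)/((2*121/(-85 + 121))) = 17057*(1/24649) + ((-8416 + (112 + 2304)) + 12484)/((2*121/36)) = 17057/24649 + ((-8416 + 2416) + 12484)/((2*121*(1/36))) = 17057/24649 + (-6000 + 12484)/(121/18) = 17057/24649 + 6484*(18/121) = 17057/24649 + 116712/121 = 2878897985/2982529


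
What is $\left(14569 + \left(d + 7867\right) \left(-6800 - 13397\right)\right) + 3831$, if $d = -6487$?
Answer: $-27853460$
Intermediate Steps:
$\left(14569 + \left(d + 7867\right) \left(-6800 - 13397\right)\right) + 3831 = \left(14569 + \left(-6487 + 7867\right) \left(-6800 - 13397\right)\right) + 3831 = \left(14569 + 1380 \left(-20197\right)\right) + 3831 = \left(14569 - 27871860\right) + 3831 = -27857291 + 3831 = -27853460$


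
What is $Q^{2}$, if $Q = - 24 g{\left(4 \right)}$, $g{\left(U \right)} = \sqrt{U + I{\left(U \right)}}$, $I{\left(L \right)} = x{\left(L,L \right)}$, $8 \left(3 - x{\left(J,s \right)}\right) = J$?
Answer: $3744$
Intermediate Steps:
$x{\left(J,s \right)} = 3 - \frac{J}{8}$
$I{\left(L \right)} = 3 - \frac{L}{8}$
$g{\left(U \right)} = \sqrt{3 + \frac{7 U}{8}}$ ($g{\left(U \right)} = \sqrt{U - \left(-3 + \frac{U}{8}\right)} = \sqrt{3 + \frac{7 U}{8}}$)
$Q = - 12 \sqrt{26}$ ($Q = - 24 \frac{\sqrt{48 + 14 \cdot 4}}{4} = - 24 \frac{\sqrt{48 + 56}}{4} = - 24 \frac{\sqrt{104}}{4} = - 24 \frac{2 \sqrt{26}}{4} = - 24 \frac{\sqrt{26}}{2} = - 12 \sqrt{26} \approx -61.188$)
$Q^{2} = \left(- 12 \sqrt{26}\right)^{2} = 3744$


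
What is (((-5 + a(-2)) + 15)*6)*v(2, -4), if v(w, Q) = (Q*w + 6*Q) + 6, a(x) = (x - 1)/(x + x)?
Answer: -1677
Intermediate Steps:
a(x) = (-1 + x)/(2*x) (a(x) = (-1 + x)/((2*x)) = (-1 + x)*(1/(2*x)) = (-1 + x)/(2*x))
v(w, Q) = 6 + 6*Q + Q*w (v(w, Q) = (6*Q + Q*w) + 6 = 6 + 6*Q + Q*w)
(((-5 + a(-2)) + 15)*6)*v(2, -4) = (((-5 + (½)*(-1 - 2)/(-2)) + 15)*6)*(6 + 6*(-4) - 4*2) = (((-5 + (½)*(-½)*(-3)) + 15)*6)*(6 - 24 - 8) = (((-5 + ¾) + 15)*6)*(-26) = ((-17/4 + 15)*6)*(-26) = ((43/4)*6)*(-26) = (129/2)*(-26) = -1677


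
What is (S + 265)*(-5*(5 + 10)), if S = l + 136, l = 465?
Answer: -64950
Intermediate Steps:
S = 601 (S = 465 + 136 = 601)
(S + 265)*(-5*(5 + 10)) = (601 + 265)*(-5*(5 + 10)) = 866*(-5*15) = 866*(-75) = -64950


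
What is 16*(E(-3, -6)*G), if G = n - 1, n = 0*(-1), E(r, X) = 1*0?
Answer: 0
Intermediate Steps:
E(r, X) = 0
n = 0
G = -1 (G = 0 - 1 = -1)
16*(E(-3, -6)*G) = 16*(0*(-1)) = 16*0 = 0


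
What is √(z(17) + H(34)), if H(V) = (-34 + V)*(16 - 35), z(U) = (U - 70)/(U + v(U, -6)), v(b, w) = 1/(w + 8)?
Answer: I*√3710/35 ≈ 1.7403*I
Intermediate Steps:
v(b, w) = 1/(8 + w)
z(U) = (-70 + U)/(½ + U) (z(U) = (U - 70)/(U + 1/(8 - 6)) = (-70 + U)/(U + 1/2) = (-70 + U)/(U + ½) = (-70 + U)/(½ + U))
H(V) = 646 - 19*V (H(V) = (-34 + V)*(-19) = 646 - 19*V)
√(z(17) + H(34)) = √(2*(-70 + 17)/(1 + 2*17) + (646 - 19*34)) = √(2*(-53)/(1 + 34) + (646 - 646)) = √(2*(-53)/35 + 0) = √(2*(1/35)*(-53) + 0) = √(-106/35 + 0) = √(-106/35) = I*√3710/35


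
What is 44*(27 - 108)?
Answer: -3564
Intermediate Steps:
44*(27 - 108) = 44*(-81) = -3564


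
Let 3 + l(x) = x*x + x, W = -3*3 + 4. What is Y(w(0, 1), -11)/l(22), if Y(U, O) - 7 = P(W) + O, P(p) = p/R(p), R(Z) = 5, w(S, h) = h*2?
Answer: -5/503 ≈ -0.0099404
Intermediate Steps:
w(S, h) = 2*h
W = -5 (W = -9 + 4 = -5)
P(p) = p/5
l(x) = -3 + x + x**2 (l(x) = -3 + (x*x + x) = -3 + (x**2 + x) = -3 + (x + x**2) = -3 + x + x**2)
Y(U, O) = 6 + O (Y(U, O) = 7 + ((1/5)*(-5) + O) = 7 + (-1 + O) = 6 + O)
Y(w(0, 1), -11)/l(22) = (6 - 11)/(-3 + 22 + 22**2) = -5/(-3 + 22 + 484) = -5/503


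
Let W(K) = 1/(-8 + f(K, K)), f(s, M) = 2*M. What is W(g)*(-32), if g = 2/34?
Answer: 272/67 ≈ 4.0597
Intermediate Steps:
g = 1/17 (g = 2*(1/34) = 1/17 ≈ 0.058824)
W(K) = 1/(-8 + 2*K)
W(g)*(-32) = (1/(2*(-4 + 1/17)))*(-32) = (1/(2*(-67/17)))*(-32) = ((½)*(-17/67))*(-32) = -17/134*(-32) = 272/67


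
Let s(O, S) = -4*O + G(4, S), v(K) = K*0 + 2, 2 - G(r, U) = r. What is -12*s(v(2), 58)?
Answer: 120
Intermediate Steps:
G(r, U) = 2 - r
v(K) = 2 (v(K) = 0 + 2 = 2)
s(O, S) = -2 - 4*O (s(O, S) = -4*O + (2 - 1*4) = -4*O + (2 - 4) = -4*O - 2 = -2 - 4*O)
-12*s(v(2), 58) = -12*(-2 - 4*2) = -12*(-2 - 8) = -12*(-10) = 120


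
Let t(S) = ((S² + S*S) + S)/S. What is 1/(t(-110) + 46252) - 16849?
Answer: -775610016/46033 ≈ -16849.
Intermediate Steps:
t(S) = (S + 2*S²)/S (t(S) = ((S² + S²) + S)/S = (2*S² + S)/S = (S + 2*S²)/S)
1/(t(-110) + 46252) - 16849 = 1/((1 + 2*(-110)) + 46252) - 16849 = 1/((1 - 220) + 46252) - 16849 = 1/(-219 + 46252) - 16849 = 1/46033 - 16849 = -775610016/46033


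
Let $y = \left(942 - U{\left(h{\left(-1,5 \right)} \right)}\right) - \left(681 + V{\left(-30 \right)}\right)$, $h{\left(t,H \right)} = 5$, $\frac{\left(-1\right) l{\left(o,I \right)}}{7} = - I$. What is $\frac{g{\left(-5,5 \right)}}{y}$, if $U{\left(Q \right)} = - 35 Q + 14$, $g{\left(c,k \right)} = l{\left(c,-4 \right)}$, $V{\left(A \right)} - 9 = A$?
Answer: $- \frac{28}{443} \approx -0.063205$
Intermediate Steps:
$l{\left(o,I \right)} = 7 I$ ($l{\left(o,I \right)} = - 7 \left(- I\right) = 7 I$)
$V{\left(A \right)} = 9 + A$
$g{\left(c,k \right)} = -28$ ($g{\left(c,k \right)} = 7 \left(-4\right) = -28$)
$U{\left(Q \right)} = 14 - 35 Q$
$y = 443$ ($y = \left(942 - \left(14 - 175\right)\right) - 660 = \left(942 - -161\right) + \left(-681 + 21\right) = \left(942 + 161\right) - 660 = 1103 - 660 = 443$)
$\frac{g{\left(-5,5 \right)}}{y} = \frac{1}{443} \left(-28\right) = - \frac{28}{443}$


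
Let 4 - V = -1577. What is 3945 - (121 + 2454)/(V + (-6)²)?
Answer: 6376490/1617 ≈ 3943.4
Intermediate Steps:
V = 1581 (V = 4 - 1*(-1577) = 4 + 1577 = 1581)
3945 - (121 + 2454)/(V + (-6)²) = 3945 - (121 + 2454)/(1581 + (-6)²) = 3945 - 2575/(1581 + 36) = 3945 - 2575/1617 = 6376490/1617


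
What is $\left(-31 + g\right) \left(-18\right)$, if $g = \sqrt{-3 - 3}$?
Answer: $558 - 18 i \sqrt{6} \approx 558.0 - 44.091 i$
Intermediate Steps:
$g = i \sqrt{6}$ ($g = \sqrt{-6} = i \sqrt{6} \approx 2.4495 i$)
$\left(-31 + g\right) \left(-18\right) = \left(-31 + i \sqrt{6}\right) \left(-18\right) = 558 - 18 i \sqrt{6}$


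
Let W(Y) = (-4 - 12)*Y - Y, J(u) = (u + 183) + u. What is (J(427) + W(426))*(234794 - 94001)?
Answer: -873620565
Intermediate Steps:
J(u) = 183 + 2*u (J(u) = (183 + u) + u = 183 + 2*u)
W(Y) = -17*Y (W(Y) = -16*Y - Y = -17*Y)
(J(427) + W(426))*(234794 - 94001) = ((183 + 2*427) - 17*426)*(234794 - 94001) = ((183 + 854) - 7242)*140793 = (1037 - 7242)*140793 = -6205*140793 = -873620565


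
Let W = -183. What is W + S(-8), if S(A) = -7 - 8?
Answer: -198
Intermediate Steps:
S(A) = -15
W + S(-8) = -183 - 15 = -198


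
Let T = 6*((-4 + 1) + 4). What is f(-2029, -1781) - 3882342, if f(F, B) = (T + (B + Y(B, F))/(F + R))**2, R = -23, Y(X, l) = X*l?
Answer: -23545761053/29241 ≈ -8.0523e+5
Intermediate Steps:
T = 6 (T = 6*(-3 + 4) = 6*1 = 6)
f(F, B) = (6 + (B + B*F)/(-23 + F))**2 (f(F, B) = (6 + (B + B*F)/(F - 23))**2 = (6 + (B + B*F)/(-23 + F))**2)
f(-2029, -1781) - 3882342 = (-138 - 1781 + 6*(-2029) - 1781*(-2029))**2/(-23 - 2029)**2 - 3882342 = (-138 - 1781 - 12174 + 3613649)**2/(-2052)**2 - 3882342 = (1/4210704)*3599556**2 - 3882342 = (1/4210704)*12956803397136 - 3882342 = 89977801369/29241 - 3882342 = -23545761053/29241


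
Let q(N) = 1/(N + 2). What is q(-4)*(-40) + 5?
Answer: 25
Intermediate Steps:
q(N) = 1/(2 + N)
q(-4)*(-40) + 5 = -40/(2 - 4) + 5 = -40/(-2) + 5 = -1/2*(-40) + 5 = 20 + 5 = 25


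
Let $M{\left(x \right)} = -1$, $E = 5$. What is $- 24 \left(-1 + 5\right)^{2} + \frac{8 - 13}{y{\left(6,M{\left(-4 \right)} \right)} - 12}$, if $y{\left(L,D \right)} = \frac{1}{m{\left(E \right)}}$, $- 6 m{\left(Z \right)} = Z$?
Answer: $- \frac{25319}{66} \approx -383.62$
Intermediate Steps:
$m{\left(Z \right)} = - \frac{Z}{6}$
$y{\left(L,D \right)} = - \frac{6}{5}$ ($y{\left(L,D \right)} = \frac{1}{\left(- \frac{1}{6}\right) 5} = \frac{1}{- \frac{5}{6}} = - \frac{6}{5}$)
$- 24 \left(-1 + 5\right)^{2} + \frac{8 - 13}{y{\left(6,M{\left(-4 \right)} \right)} - 12} = - 24 \left(-1 + 5\right)^{2} + \frac{8 - 13}{- \frac{6}{5} - 12} = - 24 \cdot 4^{2} - \frac{5}{- \frac{66}{5}} = \left(-24\right) 16 - - \frac{25}{66} = -384 + \frac{25}{66} = - \frac{25319}{66}$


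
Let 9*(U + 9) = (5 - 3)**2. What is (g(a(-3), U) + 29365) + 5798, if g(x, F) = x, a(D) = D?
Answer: 35160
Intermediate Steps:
U = -77/9 (U = -9 + (5 - 3)**2/9 = -9 + (1/9)*2**2 = -9 + (1/9)*4 = -9 + 4/9 = -77/9 ≈ -8.5556)
(g(a(-3), U) + 29365) + 5798 = (-3 + 29365) + 5798 = 29362 + 5798 = 35160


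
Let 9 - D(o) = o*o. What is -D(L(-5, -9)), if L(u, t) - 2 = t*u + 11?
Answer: 3355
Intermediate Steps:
L(u, t) = 13 + t*u (L(u, t) = 2 + (t*u + 11) = 2 + (11 + t*u) = 13 + t*u)
D(o) = 9 - o**2 (D(o) = 9 - o*o = 9 - o**2)
-D(L(-5, -9)) = -(9 - (13 - 9*(-5))**2) = -(9 - (13 + 45)**2) = -(9 - 1*58**2) = -(9 - 1*3364) = -(9 - 3364) = -1*(-3355) = 3355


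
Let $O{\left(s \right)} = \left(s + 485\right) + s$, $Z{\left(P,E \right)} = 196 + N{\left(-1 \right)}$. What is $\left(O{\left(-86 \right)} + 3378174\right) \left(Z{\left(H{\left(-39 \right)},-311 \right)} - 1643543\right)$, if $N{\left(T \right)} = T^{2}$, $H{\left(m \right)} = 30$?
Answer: $-5552023097502$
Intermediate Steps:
$Z{\left(P,E \right)} = 197$ ($Z{\left(P,E \right)} = 196 + \left(-1\right)^{2} = 196 + 1 = 197$)
$O{\left(s \right)} = 485 + 2 s$ ($O{\left(s \right)} = \left(485 + s\right) + s = 485 + 2 s$)
$\left(O{\left(-86 \right)} + 3378174\right) \left(Z{\left(H{\left(-39 \right)},-311 \right)} - 1643543\right) = \left(\left(485 + 2 \left(-86\right)\right) + 3378174\right) \left(197 - 1643543\right) = \left(\left(485 - 172\right) + 3378174\right) \left(-1643346\right) = \left(313 + 3378174\right) \left(-1643346\right) = 3378487 \left(-1643346\right) = -5552023097502$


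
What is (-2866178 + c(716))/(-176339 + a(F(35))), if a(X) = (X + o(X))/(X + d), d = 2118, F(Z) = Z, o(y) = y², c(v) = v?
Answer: 6169339686/379656607 ≈ 16.250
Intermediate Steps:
a(X) = (X + X²)/(2118 + X) (a(X) = (X + X²)/(X + 2118) = (X + X²)/(2118 + X))
(-2866178 + c(716))/(-176339 + a(F(35))) = (-2866178 + 716)/(-176339 + 35*(1 + 35)/(2118 + 35)) = -2865462/(-176339 + 35*36/2153) = -2865462/(-176339 + 35*(1/2153)*36) = -2865462/(-176339 + 1260/2153) = -2865462/(-379656607/2153) = -2865462*(-2153/379656607) = 6169339686/379656607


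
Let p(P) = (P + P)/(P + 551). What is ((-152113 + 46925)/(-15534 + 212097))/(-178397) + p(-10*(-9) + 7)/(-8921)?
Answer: -1032463462205/33785209283864148 ≈ -3.0560e-5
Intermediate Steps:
p(P) = 2*P/(551 + P) (p(P) = (2*P)/(551 + P) = 2*P/(551 + P))
((-152113 + 46925)/(-15534 + 212097))/(-178397) + p(-10*(-9) + 7)/(-8921) = ((-152113 + 46925)/(-15534 + 212097))/(-178397) + (2*(-10*(-9) + 7)/(551 + (-10*(-9) + 7)))/(-8921) = -105188/196563*(-1/178397) + (2*(90 + 7)/(551 + (90 + 7)))*(-1/8921) = -105188*1/196563*(-1/178397) + (2*97/(551 + 97))*(-1/8921) = -105188/196563*(-1/178397) + (2*97/648)*(-1/8921) = 105188/35066249511 + (2*97*(1/648))*(-1/8921) = 105188/35066249511 + (97/324)*(-1/8921) = 105188/35066249511 - 97/2890404 = -1032463462205/33785209283864148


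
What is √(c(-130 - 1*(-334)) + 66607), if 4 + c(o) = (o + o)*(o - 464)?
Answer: I*√39477 ≈ 198.69*I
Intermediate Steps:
c(o) = -4 + 2*o*(-464 + o) (c(o) = -4 + (o + o)*(o - 464) = -4 + (2*o)*(-464 + o) = -4 + 2*o*(-464 + o))
√(c(-130 - 1*(-334)) + 66607) = √((-4 - 928*(-130 - 1*(-334)) + 2*(-130 - 1*(-334))²) + 66607) = √((-4 - 928*(-130 + 334) + 2*(-130 + 334)²) + 66607) = √((-4 - 928*204 + 2*204²) + 66607) = √((-4 - 189312 + 2*41616) + 66607) = √((-4 - 189312 + 83232) + 66607) = √(-106084 + 66607) = √(-39477) = I*√39477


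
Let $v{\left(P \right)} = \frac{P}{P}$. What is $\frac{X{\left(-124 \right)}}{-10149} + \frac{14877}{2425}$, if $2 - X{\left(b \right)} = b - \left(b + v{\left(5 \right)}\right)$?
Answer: $\frac{50326466}{8203775} \approx 6.1346$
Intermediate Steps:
$v{\left(P \right)} = 1$
$X{\left(b \right)} = 3$ ($X{\left(b \right)} = 2 - \left(b - \left(b + 1\right)\right) = 2 - \left(b - \left(1 + b\right)\right) = 2 - -1 = 2 + 1 = 3$)
$\frac{X{\left(-124 \right)}}{-10149} + \frac{14877}{2425} = \frac{3}{-10149} + \frac{14877}{2425} = 3 \left(- \frac{1}{10149}\right) + 14877 \cdot \frac{1}{2425} = - \frac{1}{3383} + \frac{14877}{2425} = \frac{50326466}{8203775}$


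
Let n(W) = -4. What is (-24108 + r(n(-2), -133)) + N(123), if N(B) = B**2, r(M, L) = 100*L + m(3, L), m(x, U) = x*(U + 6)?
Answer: -22660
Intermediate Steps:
m(x, U) = x*(6 + U)
r(M, L) = 18 + 103*L (r(M, L) = 100*L + 3*(6 + L) = 100*L + (18 + 3*L) = 18 + 103*L)
(-24108 + r(n(-2), -133)) + N(123) = (-24108 + (18 + 103*(-133))) + 123**2 = (-24108 + (18 - 13699)) + 15129 = (-24108 - 13681) + 15129 = -37789 + 15129 = -22660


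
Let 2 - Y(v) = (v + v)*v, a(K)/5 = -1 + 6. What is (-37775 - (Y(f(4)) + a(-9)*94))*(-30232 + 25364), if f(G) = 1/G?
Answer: 390675255/2 ≈ 1.9534e+8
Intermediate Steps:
a(K) = 25 (a(K) = 5*(-1 + 6) = 5*5 = 25)
f(G) = 1/G
Y(v) = 2 - 2*v² (Y(v) = 2 - (v + v)*v = 2 - 2*v*v = 2 - 2*v²)
(-37775 - (Y(f(4)) + a(-9)*94))*(-30232 + 25364) = (-37775 - ((2 - 2*(1/4)²) + 25*94))*(-30232 + 25364) = (-37775 - ((2 - 2*(¼)²) + 2350))*(-4868) = (-37775 - ((2 - 2*1/16) + 2350))*(-4868) = (-37775 - ((2 - ⅛) + 2350))*(-4868) = (-37775 - (15/8 + 2350))*(-4868) = (-37775 - 1*18815/8)*(-4868) = (-37775 - 18815/8)*(-4868) = -321015/8*(-4868) = 390675255/2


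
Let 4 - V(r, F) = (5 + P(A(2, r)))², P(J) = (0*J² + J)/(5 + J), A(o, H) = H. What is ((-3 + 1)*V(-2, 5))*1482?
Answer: 131404/3 ≈ 43801.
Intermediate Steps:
P(J) = J/(5 + J) (P(J) = (0 + J)/(5 + J) = J/(5 + J))
V(r, F) = 4 - (5 + r/(5 + r))²
((-3 + 1)*V(-2, 5))*1482 = ((-3 + 1)*(4 - (25 + 6*(-2))²/(5 - 2)²))*1482 = -2*(4 - 1*(25 - 12)²/3²)*1482 = -2*(4 - 1*⅑*13²)*1482 = -2*(4 - 1*⅑*169)*1482 = -2*(4 - 169/9)*1482 = -2*(-133/9)*1482 = (266/9)*1482 = 131404/3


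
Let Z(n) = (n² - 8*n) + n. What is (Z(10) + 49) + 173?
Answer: 252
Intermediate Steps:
Z(n) = n² - 7*n
(Z(10) + 49) + 173 = (10*(-7 + 10) + 49) + 173 = (10*3 + 49) + 173 = (30 + 49) + 173 = 79 + 173 = 252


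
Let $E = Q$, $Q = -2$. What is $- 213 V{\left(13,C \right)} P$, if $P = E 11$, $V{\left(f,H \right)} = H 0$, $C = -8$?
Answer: $0$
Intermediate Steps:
$E = -2$
$V{\left(f,H \right)} = 0$
$P = -22$ ($P = \left(-2\right) 11 = -22$)
$- 213 V{\left(13,C \right)} P = \left(-213\right) 0 \left(-22\right) = 0 \left(-22\right) = 0$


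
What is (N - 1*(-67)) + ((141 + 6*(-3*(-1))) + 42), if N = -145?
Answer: 123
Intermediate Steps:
(N - 1*(-67)) + ((141 + 6*(-3*(-1))) + 42) = (-145 - 1*(-67)) + ((141 + 6*(-3*(-1))) + 42) = (-145 + 67) + ((141 + 6*3) + 42) = -78 + ((141 + 18) + 42) = -78 + (159 + 42) = -78 + 201 = 123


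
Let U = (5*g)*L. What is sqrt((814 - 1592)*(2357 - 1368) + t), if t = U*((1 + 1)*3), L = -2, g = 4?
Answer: I*sqrt(769682) ≈ 877.32*I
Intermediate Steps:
U = -40 (U = (5*4)*(-2) = 20*(-2) = -40)
t = -240 (t = -40*(1 + 1)*3 = -80*3 = -40*6 = -240)
sqrt((814 - 1592)*(2357 - 1368) + t) = sqrt((814 - 1592)*(2357 - 1368) - 240) = sqrt(-778*989 - 240) = sqrt(-769442 - 240) = sqrt(-769682) = I*sqrt(769682)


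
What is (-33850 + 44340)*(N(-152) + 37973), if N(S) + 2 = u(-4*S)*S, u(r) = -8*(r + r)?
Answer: 15909417230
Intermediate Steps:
u(r) = -16*r
N(S) = -2 + 64*S² (N(S) = -2 + (-(-64)*S)*S = -2 + (64*S)*S = -2 + 64*S²)
(-33850 + 44340)*(N(-152) + 37973) = (-33850 + 44340)*((-2 + 64*(-152)²) + 37973) = 10490*((-2 + 64*23104) + 37973) = 10490*((-2 + 1478656) + 37973) = 10490*(1478654 + 37973) = 10490*1516627 = 15909417230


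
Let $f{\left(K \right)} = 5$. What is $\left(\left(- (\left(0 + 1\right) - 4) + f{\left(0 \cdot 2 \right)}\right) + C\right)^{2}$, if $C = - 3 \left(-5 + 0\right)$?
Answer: $529$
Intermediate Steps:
$C = 15$ ($C = \left(-3\right) \left(-5\right) = 15$)
$\left(\left(- (\left(0 + 1\right) - 4) + f{\left(0 \cdot 2 \right)}\right) + C\right)^{2} = \left(\left(- (\left(0 + 1\right) - 4) + 5\right) + 15\right)^{2} = \left(\left(- (1 - 4) + 5\right) + 15\right)^{2} = \left(\left(\left(-1\right) \left(-3\right) + 5\right) + 15\right)^{2} = \left(\left(3 + 5\right) + 15\right)^{2} = \left(8 + 15\right)^{2} = 23^{2} = 529$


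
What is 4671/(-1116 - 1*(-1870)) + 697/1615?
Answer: 474659/71630 ≈ 6.6265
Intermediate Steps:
4671/(-1116 - 1*(-1870)) + 697/1615 = 4671/(-1116 + 1870) + 697*(1/1615) = 4671/754 + 41/95 = 474659/71630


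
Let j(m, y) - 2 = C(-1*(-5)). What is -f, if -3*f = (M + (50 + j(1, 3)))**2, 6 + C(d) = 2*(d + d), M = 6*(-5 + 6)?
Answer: 1728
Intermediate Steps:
M = 6 (M = 6*1 = 6)
C(d) = -6 + 4*d (C(d) = -6 + 2*(d + d) = -6 + 2*(2*d) = -6 + 4*d)
j(m, y) = 16 (j(m, y) = 2 + (-6 + 4*(-1*(-5))) = 2 + (-6 + 4*5) = 2 + (-6 + 20) = 2 + 14 = 16)
f = -1728 (f = -(6 + (50 + 16))**2/3 = -(6 + 66)**2/3 = -1/3*72**2 = -1/3*5184 = -1728)
-f = -1*(-1728) = 1728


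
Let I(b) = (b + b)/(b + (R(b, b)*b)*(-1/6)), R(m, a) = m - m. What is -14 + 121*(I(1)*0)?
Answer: -14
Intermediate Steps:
R(m, a) = 0
I(b) = 2 (I(b) = (b + b)/(b + (0*b)*(-1/6)) = (2*b)/(b + 0*(-1*1/6)) = (2*b)/(b + 0*(-1/6)) = (2*b)/(b + 0) = (2*b)/b = 2)
-14 + 121*(I(1)*0) = -14 + 121*(2*0) = -14 + 121*0 = -14 + 0 = -14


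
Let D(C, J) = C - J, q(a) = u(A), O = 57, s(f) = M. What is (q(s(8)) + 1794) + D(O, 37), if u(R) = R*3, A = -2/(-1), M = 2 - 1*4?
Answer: 1820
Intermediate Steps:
M = -2 (M = 2 - 4 = -2)
s(f) = -2
A = 2 (A = -2*(-1) = 2)
u(R) = 3*R
q(a) = 6 (q(a) = 3*2 = 6)
(q(s(8)) + 1794) + D(O, 37) = (6 + 1794) + (57 - 1*37) = 1800 + (57 - 37) = 1800 + 20 = 1820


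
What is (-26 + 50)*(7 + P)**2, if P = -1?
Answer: 864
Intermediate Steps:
(-26 + 50)*(7 + P)**2 = (-26 + 50)*(7 - 1)**2 = 24*6**2 = 24*36 = 864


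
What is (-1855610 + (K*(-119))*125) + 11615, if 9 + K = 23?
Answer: -2052245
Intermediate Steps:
K = 14 (K = -9 + 23 = 14)
(-1855610 + (K*(-119))*125) + 11615 = (-1855610 + (14*(-119))*125) + 11615 = (-1855610 - 1666*125) + 11615 = (-1855610 - 208250) + 11615 = -2063860 + 11615 = -2052245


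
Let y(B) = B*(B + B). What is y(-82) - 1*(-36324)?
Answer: 49772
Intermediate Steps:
y(B) = 2*B**2 (y(B) = B*(2*B) = 2*B**2)
y(-82) - 1*(-36324) = 2*(-82)**2 - 1*(-36324) = 2*6724 + 36324 = 13448 + 36324 = 49772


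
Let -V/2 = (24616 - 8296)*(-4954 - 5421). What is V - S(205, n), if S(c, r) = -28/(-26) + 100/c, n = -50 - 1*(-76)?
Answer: 180495119166/533 ≈ 3.3864e+8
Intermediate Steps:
n = 26 (n = -50 + 76 = 26)
S(c, r) = 14/13 + 100/c (S(c, r) = -28*(-1/26) + 100/c = 14/13 + 100/c)
V = 338640000 (V = -2*(24616 - 8296)*(-4954 - 5421) = -32640*(-10375) = -2*(-169320000) = 338640000)
V - S(205, n) = 338640000 - (14/13 + 100/205) = 338640000 - (14/13 + 100*(1/205)) = 338640000 - (14/13 + 20/41) = 338640000 - 1*834/533 = 338640000 - 834/533 = 180495119166/533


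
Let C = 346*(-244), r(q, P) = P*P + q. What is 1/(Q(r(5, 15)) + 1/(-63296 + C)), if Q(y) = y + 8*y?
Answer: 147720/305780399 ≈ 0.00048309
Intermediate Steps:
r(q, P) = q + P**2 (r(q, P) = P**2 + q = q + P**2)
C = -84424
Q(y) = 9*y
1/(Q(r(5, 15)) + 1/(-63296 + C)) = 1/(9*(5 + 15**2) + 1/(-63296 - 84424)) = 1/(9*(5 + 225) + 1/(-147720)) = 1/(9*230 - 1/147720) = 1/(2070 - 1/147720) = 1/(305780399/147720) = 147720/305780399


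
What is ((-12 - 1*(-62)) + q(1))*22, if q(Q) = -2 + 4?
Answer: 1144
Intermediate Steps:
q(Q) = 2
((-12 - 1*(-62)) + q(1))*22 = ((-12 - 1*(-62)) + 2)*22 = ((-12 + 62) + 2)*22 = (50 + 2)*22 = 52*22 = 1144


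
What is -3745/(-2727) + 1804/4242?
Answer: 34333/19089 ≈ 1.7986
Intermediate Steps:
-3745/(-2727) + 1804/4242 = -3745*(-1/2727) + 1804*(1/4242) = 3745/2727 + 902/2121 = 34333/19089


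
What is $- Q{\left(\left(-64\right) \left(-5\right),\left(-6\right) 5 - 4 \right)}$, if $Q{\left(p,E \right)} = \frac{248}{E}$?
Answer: $\frac{124}{17} \approx 7.2941$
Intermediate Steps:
$- Q{\left(\left(-64\right) \left(-5\right),\left(-6\right) 5 - 4 \right)} = - \frac{248}{\left(-6\right) 5 - 4} = - \frac{248}{-30 - 4} = - \frac{248}{-34} = - \frac{248 \left(-1\right)}{34} = \left(-1\right) \left(- \frac{124}{17}\right) = \frac{124}{17}$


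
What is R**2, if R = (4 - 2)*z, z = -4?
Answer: 64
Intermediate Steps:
R = -8 (R = (4 - 2)*(-4) = 2*(-4) = -8)
R**2 = (-8)**2 = 64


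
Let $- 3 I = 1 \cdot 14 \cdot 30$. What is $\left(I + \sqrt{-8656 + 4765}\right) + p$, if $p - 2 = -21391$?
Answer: $-21529 + i \sqrt{3891} \approx -21529.0 + 62.378 i$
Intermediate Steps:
$p = -21389$ ($p = 2 - 21391 = -21389$)
$I = -140$ ($I = - \frac{1 \cdot 14 \cdot 30}{3} = - \frac{14 \cdot 30}{3} = \left(- \frac{1}{3}\right) 420 = -140$)
$\left(I + \sqrt{-8656 + 4765}\right) + p = \left(-140 + \sqrt{-8656 + 4765}\right) - 21389 = \left(-140 + \sqrt{-3891}\right) - 21389 = \left(-140 + i \sqrt{3891}\right) - 21389 = -21529 + i \sqrt{3891}$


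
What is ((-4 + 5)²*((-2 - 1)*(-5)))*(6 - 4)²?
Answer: 60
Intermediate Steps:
((-4 + 5)²*((-2 - 1)*(-5)))*(6 - 4)² = (1²*(-3*(-5)))*2² = (1*15)*4 = 15*4 = 60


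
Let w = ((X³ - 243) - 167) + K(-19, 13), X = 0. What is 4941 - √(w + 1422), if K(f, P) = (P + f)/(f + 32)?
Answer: 4941 - 5*√6838/13 ≈ 4909.2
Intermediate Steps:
K(f, P) = (P + f)/(32 + f)
w = -5336/13 (w = ((0³ - 243) - 167) + (13 - 19)/(32 - 19) = ((0 - 243) - 167) - 6/13 = (-243 - 167) + (1/13)*(-6) = -410 - 6/13 = -5336/13 ≈ -410.46)
4941 - √(w + 1422) = 4941 - √(-5336/13 + 1422) = 4941 - √(13150/13) = 4941 - 5*√6838/13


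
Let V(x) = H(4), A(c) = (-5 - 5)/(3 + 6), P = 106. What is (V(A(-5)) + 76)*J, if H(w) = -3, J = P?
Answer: 7738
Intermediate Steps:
J = 106
A(c) = -10/9
V(x) = -3
(V(A(-5)) + 76)*J = (-3 + 76)*106 = 73*106 = 7738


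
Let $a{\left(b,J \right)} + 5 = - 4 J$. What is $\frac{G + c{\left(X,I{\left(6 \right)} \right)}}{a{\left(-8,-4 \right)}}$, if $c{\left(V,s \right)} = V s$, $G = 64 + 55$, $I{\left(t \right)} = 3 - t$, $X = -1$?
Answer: $\frac{122}{11} \approx 11.091$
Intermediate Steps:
$a{\left(b,J \right)} = -5 - 4 J$
$G = 119$
$\frac{G + c{\left(X,I{\left(6 \right)} \right)}}{a{\left(-8,-4 \right)}} = \frac{119 - \left(3 - 6\right)}{-5 - -16} = \frac{119 - \left(3 - 6\right)}{-5 + 16} = \frac{119 - -3}{11} = \frac{119 + 3}{11} = \frac{1}{11} \cdot 122 = \frac{122}{11}$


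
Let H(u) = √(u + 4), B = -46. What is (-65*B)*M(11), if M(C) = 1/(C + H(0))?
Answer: 230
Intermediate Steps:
H(u) = √(4 + u)
M(C) = 1/(2 + C) (M(C) = 1/(C + √(4 + 0)) = 1/(C + √4) = 1/(C + 2) = 1/(2 + C))
(-65*B)*M(11) = (-65*(-46))/(2 + 11) = 2990/13 = 2990*(1/13) = 230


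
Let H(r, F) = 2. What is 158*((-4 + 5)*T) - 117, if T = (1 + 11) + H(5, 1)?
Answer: 2095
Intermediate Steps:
T = 14 (T = (1 + 11) + 2 = 12 + 2 = 14)
158*((-4 + 5)*T) - 117 = 158*((-4 + 5)*14) - 117 = 158*(1*14) - 117 = 158*14 - 117 = 2212 - 117 = 2095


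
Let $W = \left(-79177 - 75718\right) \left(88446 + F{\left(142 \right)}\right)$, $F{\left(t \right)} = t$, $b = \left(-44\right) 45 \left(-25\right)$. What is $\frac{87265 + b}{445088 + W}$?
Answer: $- \frac{136765}{13721393172} \approx -9.9673 \cdot 10^{-6}$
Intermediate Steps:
$b = 49500$ ($b = \left(-1980\right) \left(-25\right) = 49500$)
$W = -13721838260$ ($W = \left(-79177 - 75718\right) \left(88446 + 142\right) = \left(-154895\right) 88588 = -13721838260$)
$\frac{87265 + b}{445088 + W} = \frac{87265 + 49500}{445088 - 13721838260} = \frac{136765}{-13721393172} = 136765 \left(- \frac{1}{13721393172}\right) = - \frac{136765}{13721393172}$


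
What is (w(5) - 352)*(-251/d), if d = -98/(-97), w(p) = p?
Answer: 8448409/98 ≈ 86208.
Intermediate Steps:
d = 98/97 (d = -98*(-1/97) = 98/97 ≈ 1.0103)
(w(5) - 352)*(-251/d) = (5 - 352)*(-251/98/97) = -(-87097)*97/98 = -347*(-24347/98) = 8448409/98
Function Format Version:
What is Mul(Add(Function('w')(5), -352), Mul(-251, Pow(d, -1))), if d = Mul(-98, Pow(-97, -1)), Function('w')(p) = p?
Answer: Rational(8448409, 98) ≈ 86208.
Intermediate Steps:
d = Rational(98, 97) (d = Mul(-98, Rational(-1, 97)) = Rational(98, 97) ≈ 1.0103)
Mul(Add(Function('w')(5), -352), Mul(-251, Pow(d, -1))) = Mul(Add(5, -352), Mul(-251, Pow(Rational(98, 97), -1))) = Mul(-347, Mul(-251, Rational(97, 98))) = Mul(-347, Rational(-24347, 98)) = Rational(8448409, 98)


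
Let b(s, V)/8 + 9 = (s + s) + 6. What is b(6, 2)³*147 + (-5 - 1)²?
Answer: 54867492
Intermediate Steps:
b(s, V) = -24 + 16*s (b(s, V) = -72 + 8*((s + s) + 6) = -72 + 8*(2*s + 6) = -72 + 8*(6 + 2*s) = -72 + (48 + 16*s) = -24 + 16*s)
b(6, 2)³*147 + (-5 - 1)² = (-24 + 16*6)³*147 + (-5 - 1)² = (-24 + 96)³*147 + (-6)² = 72³*147 + 36 = 373248*147 + 36 = 54867456 + 36 = 54867492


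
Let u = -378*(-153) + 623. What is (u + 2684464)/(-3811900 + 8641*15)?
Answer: -2742921/3682285 ≈ -0.74490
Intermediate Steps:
u = 58457 (u = 57834 + 623 = 58457)
(u + 2684464)/(-3811900 + 8641*15) = (58457 + 2684464)/(-3811900 + 8641*15) = 2742921/(-3811900 + 129615) = 2742921/(-3682285) = 2742921*(-1/3682285) = -2742921/3682285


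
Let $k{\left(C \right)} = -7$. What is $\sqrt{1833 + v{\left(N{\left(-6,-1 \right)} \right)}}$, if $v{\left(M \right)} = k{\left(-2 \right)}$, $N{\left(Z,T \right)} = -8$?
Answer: $\sqrt{1826} \approx 42.732$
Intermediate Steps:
$v{\left(M \right)} = -7$
$\sqrt{1833 + v{\left(N{\left(-6,-1 \right)} \right)}} = \sqrt{1833 - 7} = \sqrt{1826}$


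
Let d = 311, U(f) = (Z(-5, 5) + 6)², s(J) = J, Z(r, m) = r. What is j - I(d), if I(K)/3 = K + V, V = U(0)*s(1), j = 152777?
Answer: 151841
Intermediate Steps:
U(f) = 1 (U(f) = (-5 + 6)² = 1² = 1)
V = 1 (V = 1*1 = 1)
I(K) = 3 + 3*K (I(K) = 3*(K + 1) = 3*(1 + K) = 3 + 3*K)
j - I(d) = 152777 - (3 + 3*311) = 152777 - (3 + 933) = 152777 - 1*936 = 152777 - 936 = 151841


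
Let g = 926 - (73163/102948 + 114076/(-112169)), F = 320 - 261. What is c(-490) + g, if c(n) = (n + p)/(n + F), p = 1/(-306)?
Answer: 10235232281874745/11035966467564 ≈ 927.44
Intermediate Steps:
F = 59
p = -1/306 ≈ -0.0032680
c(n) = (-1/306 + n)/(59 + n) (c(n) = (n - 1/306)/(n + 59) = (-1/306 + n)/(59 + n))
g = 465069173731/502068444 (g = 926 - (73163*(1/102948) + 114076*(-1/112169)) = 926 - (3181/4476 - 114076/112169) = 926 - 1*(-153794587/502068444) = 926 + 153794587/502068444 = 465069173731/502068444 ≈ 926.31)
c(-490) + g = (-1/306 - 490)/(59 - 490) + 465069173731/502068444 = -149941/306/(-431) + 465069173731/502068444 = -1/431*(-149941/306) + 465069173731/502068444 = 149941/131886 + 465069173731/502068444 = 10235232281874745/11035966467564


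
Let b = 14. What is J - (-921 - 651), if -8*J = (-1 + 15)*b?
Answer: 3095/2 ≈ 1547.5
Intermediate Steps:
J = -49/2 (J = -(-1 + 15)*14/8 = -7*14/4 = -⅛*196 = -49/2 ≈ -24.500)
J - (-921 - 651) = -49/2 - (-921 - 651) = -49/2 - 1*(-1572) = -49/2 + 1572 = 3095/2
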